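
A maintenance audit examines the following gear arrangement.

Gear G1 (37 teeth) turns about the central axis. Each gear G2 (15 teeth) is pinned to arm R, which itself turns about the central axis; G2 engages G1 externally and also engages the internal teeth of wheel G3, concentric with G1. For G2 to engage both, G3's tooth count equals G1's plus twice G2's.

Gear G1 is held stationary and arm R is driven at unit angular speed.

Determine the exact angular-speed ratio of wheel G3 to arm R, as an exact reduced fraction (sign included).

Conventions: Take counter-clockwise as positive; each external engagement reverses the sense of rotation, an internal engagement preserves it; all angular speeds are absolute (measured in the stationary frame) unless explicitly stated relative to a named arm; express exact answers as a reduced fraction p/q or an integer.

104/67

topology: planetary set — G1 37T / G2 15T / G3 67T, arm = carrier (Willis)
ring teeth: 37 + 2·15 = 67
37(ω_sun−ω_arm) = −67(ω_ring−ω_arm),  ω_sun = 0, ω_arm = 1
ω_ring = 1 − (37/67)(0−1) = 104/67
ω_out/ω_in = 104/67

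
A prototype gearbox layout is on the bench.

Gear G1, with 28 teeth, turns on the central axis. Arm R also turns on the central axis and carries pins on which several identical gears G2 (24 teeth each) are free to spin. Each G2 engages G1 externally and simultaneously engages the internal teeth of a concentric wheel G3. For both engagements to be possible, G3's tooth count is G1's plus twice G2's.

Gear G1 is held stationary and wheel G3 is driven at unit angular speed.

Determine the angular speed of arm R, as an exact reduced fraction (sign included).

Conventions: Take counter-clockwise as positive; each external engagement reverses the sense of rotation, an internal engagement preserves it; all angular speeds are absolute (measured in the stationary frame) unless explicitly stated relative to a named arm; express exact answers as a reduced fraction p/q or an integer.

19/26

topology: planetary set — G1 28T / G2 24T / G3 76T, arm = carrier (Willis)
ring teeth: 28 + 2·24 = 76
28(ω_sun−ω_arm) = −76(ω_ring−ω_arm),  ω_sun = 0, ω_ring = 1
28(0−ω_arm) = −76(1−ω_arm)  ⇒  104·ω_arm = 76  ⇒  ω_arm = 19/26
exact speed ratio = 19/26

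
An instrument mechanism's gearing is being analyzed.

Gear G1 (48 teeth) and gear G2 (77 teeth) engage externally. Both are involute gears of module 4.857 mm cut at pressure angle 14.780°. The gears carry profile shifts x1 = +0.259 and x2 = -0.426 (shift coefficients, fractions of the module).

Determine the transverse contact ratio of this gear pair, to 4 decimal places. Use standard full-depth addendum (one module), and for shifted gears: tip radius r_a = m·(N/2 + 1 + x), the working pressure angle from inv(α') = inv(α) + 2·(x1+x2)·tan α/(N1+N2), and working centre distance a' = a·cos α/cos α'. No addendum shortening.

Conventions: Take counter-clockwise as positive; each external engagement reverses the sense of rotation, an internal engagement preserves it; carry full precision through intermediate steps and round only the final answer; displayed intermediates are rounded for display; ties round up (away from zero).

2.1683

class = single-mesh tooth geometry [involute pair 48T × 77T, m = 4.857]
base radii: r_b1 = 112.711056, r_b2 = 180.807319
tip radii: r_a1 = 122.682963, r_a2 = 189.782418
inv(α') = inv(14.780°) + 2·(+0.259-0.426)·tan α/(48+77) = 0.00517336  ⇒  α' = 14.17419°
a' = a·cos α / cos α' = 303.5625·cos 14.780°/cos 14.17419° = 302.734911
action lengths: √(r_a1²−r_b1²) = 48.449224, √(r_a2²−r_b2²) = 57.672174
base pitch p_b = π·m·cos α = 14.753843
CR = (48.449224 + 57.672174 − 302.734911·sin 14.17419°)/14.753843 = 2.168282
contact ratio ≈ 2.1683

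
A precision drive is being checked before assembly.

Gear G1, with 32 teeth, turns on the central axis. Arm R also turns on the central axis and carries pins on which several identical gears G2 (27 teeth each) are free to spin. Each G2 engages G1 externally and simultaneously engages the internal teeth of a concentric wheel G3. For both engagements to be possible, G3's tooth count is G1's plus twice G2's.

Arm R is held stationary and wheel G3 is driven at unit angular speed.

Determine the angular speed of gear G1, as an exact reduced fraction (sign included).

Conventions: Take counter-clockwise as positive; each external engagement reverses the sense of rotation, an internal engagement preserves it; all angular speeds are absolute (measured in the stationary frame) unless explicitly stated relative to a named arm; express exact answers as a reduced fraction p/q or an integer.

planetary set (32T centre, 27T on arm, 86T internal) — Willis relation
ring teeth: 32 + 2·27 = 86
32(ω_sun−ω_arm) = −86(ω_ring−ω_arm),  ω_arm = 0, ω_ring = 1
ω_sun = 0 − (86/32)(1−0) = -43/16
exact speed ratio = -43/16

-43/16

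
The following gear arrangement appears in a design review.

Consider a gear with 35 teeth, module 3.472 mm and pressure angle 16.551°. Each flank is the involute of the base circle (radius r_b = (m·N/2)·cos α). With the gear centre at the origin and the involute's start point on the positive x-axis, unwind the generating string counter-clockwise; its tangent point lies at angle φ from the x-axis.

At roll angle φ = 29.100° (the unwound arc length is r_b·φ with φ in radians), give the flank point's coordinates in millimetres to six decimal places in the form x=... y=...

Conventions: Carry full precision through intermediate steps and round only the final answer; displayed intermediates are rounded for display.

recognized (one wheel, involute flank): single-mesh tooth geometry, m = 3.472, N = 35
pitch radius r_p = m·N/2 = 3.472·35/2 = 60.760000
base radius r_b = r_p·cos α = 60.760000·cos 16.551° = 58.242503
roll angle φ = 29.100° = 0.50789081 rad
x = r_b·(cos φ + φ·sin φ) = 65.276887
y = r_b·(sin φ − φ·cos φ) = 2.478480

x=65.276887 y=2.478480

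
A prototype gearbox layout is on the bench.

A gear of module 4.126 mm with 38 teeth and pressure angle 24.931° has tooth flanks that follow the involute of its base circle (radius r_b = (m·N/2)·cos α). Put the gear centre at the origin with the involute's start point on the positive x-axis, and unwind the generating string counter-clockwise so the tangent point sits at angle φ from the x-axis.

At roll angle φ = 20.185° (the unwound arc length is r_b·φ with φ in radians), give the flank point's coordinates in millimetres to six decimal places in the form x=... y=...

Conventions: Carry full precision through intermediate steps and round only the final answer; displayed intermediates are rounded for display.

class = single-mesh tooth geometry [base-circle involute, m = 4.126, 38T]
pitch radius r_p = m·N/2 = 4.126·38/2 = 78.394000
base radius r_b = r_p·cos α = 78.394000·cos 24.931° = 71.088940
roll angle φ = 20.185° = 0.35229471 rad
x = r_b·(cos φ + φ·sin φ) = 75.364481
y = r_b·(sin φ − φ·cos φ) = 1.023292

x=75.364481 y=1.023292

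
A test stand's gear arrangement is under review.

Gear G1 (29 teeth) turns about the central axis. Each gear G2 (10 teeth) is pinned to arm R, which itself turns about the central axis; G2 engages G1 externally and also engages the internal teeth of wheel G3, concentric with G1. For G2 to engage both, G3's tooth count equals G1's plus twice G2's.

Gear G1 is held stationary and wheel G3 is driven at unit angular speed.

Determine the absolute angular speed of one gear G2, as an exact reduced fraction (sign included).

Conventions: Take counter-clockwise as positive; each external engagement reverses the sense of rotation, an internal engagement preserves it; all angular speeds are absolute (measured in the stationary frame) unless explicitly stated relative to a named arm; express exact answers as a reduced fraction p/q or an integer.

topology: planetary set — G1 29T / G2 10T / G3 49T, arm = carrier (Willis)
ring teeth: 29 + 2·10 = 49
29(ω_sun−ω_arm) = −49(ω_ring−ω_arm),  ω_sun = 0, ω_ring = 1
29(0−ω_arm) = −49(1−ω_arm)  ⇒  78·ω_arm = 49  ⇒  ω_arm = 49/78
sun–planet mesh: 29·(0−49/78) = −10·(ω_p−ω_arm)  ⇒  ω_p−ω_arm = 1421/780
ω_p = 49/78 + 1421/780 = 49/20
exact speed ratio = 49/20

49/20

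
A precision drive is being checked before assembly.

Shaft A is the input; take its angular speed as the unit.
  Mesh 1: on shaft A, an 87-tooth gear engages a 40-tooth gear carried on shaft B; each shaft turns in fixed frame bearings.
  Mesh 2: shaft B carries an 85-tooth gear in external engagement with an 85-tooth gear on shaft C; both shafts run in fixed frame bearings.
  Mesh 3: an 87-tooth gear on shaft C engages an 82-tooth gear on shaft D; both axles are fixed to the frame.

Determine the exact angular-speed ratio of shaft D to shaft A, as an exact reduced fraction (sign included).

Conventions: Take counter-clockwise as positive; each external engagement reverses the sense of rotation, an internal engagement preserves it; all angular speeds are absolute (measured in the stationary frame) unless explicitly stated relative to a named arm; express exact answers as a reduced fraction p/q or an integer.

-7569/3280

class = fixed-axis compound train [3 meshes; 3 ratios multiply, 3 sense flips]
mesh 1 [87T→40T]: running ratio 87/40, sense −
mesh 2 [85T→85T]: running ratio 87/40, sense +
mesh 3 [87T→82T]: running ratio 7569/3280, sense −
ω_out/ω_in = -7569/3280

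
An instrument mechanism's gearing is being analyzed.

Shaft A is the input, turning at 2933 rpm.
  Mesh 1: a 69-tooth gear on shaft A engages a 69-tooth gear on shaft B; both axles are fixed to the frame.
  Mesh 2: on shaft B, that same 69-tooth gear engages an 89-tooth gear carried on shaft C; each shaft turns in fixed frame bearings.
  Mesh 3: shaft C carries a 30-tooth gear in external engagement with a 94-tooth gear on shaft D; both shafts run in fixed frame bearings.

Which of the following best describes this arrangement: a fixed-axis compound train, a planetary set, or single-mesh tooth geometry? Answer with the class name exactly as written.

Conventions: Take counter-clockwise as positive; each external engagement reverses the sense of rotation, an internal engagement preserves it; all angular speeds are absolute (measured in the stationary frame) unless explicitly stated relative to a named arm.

3-mesh fixed-axis compound train (all bearings frame-fixed)
classification: fixed-axis compound train

fixed-axis compound train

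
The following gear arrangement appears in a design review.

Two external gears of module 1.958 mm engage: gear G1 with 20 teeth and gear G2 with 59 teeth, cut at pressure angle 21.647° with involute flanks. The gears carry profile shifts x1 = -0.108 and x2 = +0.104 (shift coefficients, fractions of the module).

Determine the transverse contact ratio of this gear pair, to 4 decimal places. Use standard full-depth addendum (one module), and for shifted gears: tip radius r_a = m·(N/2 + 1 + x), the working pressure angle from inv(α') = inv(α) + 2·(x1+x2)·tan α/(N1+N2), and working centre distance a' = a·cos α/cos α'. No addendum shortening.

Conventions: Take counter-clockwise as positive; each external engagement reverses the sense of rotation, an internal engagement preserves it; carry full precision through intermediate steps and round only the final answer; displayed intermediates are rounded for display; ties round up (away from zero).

1.6135

class = single-mesh tooth geometry [involute pair 20T × 59T, m = 1.958]
base radii: r_b1 = 18.199105, r_b2 = 53.687359
tip radii: r_a1 = 21.326536, r_a2 = 59.922632
inv(α') = inv(21.647°) + 2·(-0.108+0.104)·tan α/(20+59) = 0.01902560  ⇒  α' = 21.63237°
a' = a·cos α / cos α' = 77.3410·cos 21.647°/cos 21.63237° = 77.333165
action lengths: √(r_a1²−r_b1²) = 11.118171, √(r_a2²−r_b2²) = 26.615584
base pitch p_b = π·m·cos α = 5.717417
CR = (11.118171 + 26.615584 − 77.333165·sin 21.63237°)/5.717417 = 1.613473
contact ratio ≈ 1.6135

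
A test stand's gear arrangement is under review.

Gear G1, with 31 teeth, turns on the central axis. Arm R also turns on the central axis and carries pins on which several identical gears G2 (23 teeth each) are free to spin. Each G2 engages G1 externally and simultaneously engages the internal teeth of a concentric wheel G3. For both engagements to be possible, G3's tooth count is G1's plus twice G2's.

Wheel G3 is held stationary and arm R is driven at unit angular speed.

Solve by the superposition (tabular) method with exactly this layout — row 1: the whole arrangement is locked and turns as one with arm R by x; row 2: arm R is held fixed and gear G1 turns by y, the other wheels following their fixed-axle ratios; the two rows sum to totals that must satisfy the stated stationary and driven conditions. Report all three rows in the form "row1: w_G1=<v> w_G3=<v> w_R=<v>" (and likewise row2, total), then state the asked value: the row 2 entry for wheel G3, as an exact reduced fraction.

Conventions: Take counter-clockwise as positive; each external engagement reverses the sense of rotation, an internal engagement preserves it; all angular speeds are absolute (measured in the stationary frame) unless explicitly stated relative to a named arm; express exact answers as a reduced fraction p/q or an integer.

topology: planetary set — G1 31T / G2 23T / G3 77T, arm = carrier (Willis)
superposition row 1 [locked train]: every member turns x
row 2 — arm fixed, fixed-axis ratios: sun y, ring −(31/77)·y, arm 0
boundary: total ω_ring = x − (31/77)·y = 0 and total ω_arm = x = 1  ⇒  y = 77/31, x = 1
row 2 ring = −(31/77)·77/31 = -1
totals (row 1 + row 2): sun 1 + 77/31 = 108/31, ring 1 + (-1) = 0, arm 1 + 0 = 1
asked cell (row2, ring) = -1

row1: w_G1=1 w_G3=1 w_R=1
row2: w_G1=77/31 w_G3=-1 w_R=0
total: w_G1=108/31 w_G3=0 w_R=1
asked value: -1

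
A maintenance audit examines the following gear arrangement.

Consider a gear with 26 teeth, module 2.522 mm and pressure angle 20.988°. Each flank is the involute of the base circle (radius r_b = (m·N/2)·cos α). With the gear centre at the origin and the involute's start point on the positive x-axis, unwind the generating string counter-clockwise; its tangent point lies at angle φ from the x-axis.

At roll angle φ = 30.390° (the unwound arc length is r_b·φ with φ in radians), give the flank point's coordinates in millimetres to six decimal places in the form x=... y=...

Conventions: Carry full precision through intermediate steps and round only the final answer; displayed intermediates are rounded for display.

recognized (one wheel, involute flank): single-mesh tooth geometry, m = 2.522, N = 26
pitch radius r_p = m·N/2 = 2.522·26/2 = 32.786000
base radius r_b = r_p·cos α = 32.786000·cos 20.988° = 30.610828
roll angle φ = 30.390° = 0.53040556 rad
x = r_b·(cos φ + φ·sin φ) = 34.618558
y = r_b·(sin φ − φ·cos φ) = 1.480166

x=34.618558 y=1.480166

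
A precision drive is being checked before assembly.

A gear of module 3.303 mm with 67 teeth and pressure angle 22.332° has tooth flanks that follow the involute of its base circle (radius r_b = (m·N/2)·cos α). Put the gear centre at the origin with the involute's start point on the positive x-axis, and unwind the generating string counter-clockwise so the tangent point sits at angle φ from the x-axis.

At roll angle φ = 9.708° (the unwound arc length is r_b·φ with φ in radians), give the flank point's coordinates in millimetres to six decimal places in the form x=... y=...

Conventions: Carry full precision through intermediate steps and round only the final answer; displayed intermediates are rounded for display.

topology: single-mesh involute geometry — m = 3.303, N = 67
pitch radius r_p = m·N/2 = 3.303·67/2 = 110.650500
base radius r_b = r_p·cos α = 110.650500·cos 22.332° = 102.351452
roll angle φ = 9.708° = 0.16943656 rad
x = r_b·(cos φ + φ·sin φ) = 103.810115
y = r_b·(sin φ − φ·cos φ) = 0.165481

x=103.810115 y=0.165481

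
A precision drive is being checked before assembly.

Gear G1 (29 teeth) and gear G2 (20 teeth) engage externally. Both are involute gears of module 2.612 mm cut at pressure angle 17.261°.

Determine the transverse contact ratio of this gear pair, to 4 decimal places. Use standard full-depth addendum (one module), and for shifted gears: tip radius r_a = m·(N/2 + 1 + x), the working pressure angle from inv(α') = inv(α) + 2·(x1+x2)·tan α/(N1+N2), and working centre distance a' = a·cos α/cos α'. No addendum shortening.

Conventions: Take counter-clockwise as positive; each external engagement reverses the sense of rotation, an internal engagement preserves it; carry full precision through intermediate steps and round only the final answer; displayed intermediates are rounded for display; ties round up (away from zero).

1.7181

recognized (one external pair, fixed centres): single-mesh tooth geometry, m = 2.612, N1 = 29, N2 = 20
base radii: r_b1 = 36.168268, r_b2 = 24.943633
tip radii: r_a1 = 40.486000, r_a2 = 28.732000
no profile shift: α' = α, a' = a
action lengths: √(r_a1²−r_b1²) = 18.192651, √(r_a2²−r_b2²) = 14.259838
base pitch p_b = π·m·cos α = 7.836274
CR = (18.192651 + 14.259838 − 63.994000·sin 17.26100°)/7.836274 = 1.718148
contact ratio ≈ 1.7181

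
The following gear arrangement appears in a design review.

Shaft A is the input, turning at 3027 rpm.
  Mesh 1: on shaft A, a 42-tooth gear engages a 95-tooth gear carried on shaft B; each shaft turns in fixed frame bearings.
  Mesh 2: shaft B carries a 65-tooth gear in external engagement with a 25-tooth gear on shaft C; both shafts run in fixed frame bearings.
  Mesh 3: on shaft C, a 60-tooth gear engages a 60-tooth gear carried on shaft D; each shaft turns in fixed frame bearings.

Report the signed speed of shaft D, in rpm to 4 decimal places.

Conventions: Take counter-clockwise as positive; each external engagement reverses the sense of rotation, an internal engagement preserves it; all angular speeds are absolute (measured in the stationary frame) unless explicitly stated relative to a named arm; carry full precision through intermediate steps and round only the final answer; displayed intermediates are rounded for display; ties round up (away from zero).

-3479.4568 rpm

topology: fixed-axis compound train — 3 meshes, A→D
mesh 1 [42T→95T]: ω = 3027.0000×42/95 = 1338.2526 rpm, sense flips to −
mesh 2 [65T→25T]: ω = 1338.2526×65/25 = 3479.4568 rpm, sense flips to +
mesh 3 [60T→60T]: ω = 3479.4568×60/60 = 3479.4568 rpm, sense flips to −
signed output speed = -3479.4568 rpm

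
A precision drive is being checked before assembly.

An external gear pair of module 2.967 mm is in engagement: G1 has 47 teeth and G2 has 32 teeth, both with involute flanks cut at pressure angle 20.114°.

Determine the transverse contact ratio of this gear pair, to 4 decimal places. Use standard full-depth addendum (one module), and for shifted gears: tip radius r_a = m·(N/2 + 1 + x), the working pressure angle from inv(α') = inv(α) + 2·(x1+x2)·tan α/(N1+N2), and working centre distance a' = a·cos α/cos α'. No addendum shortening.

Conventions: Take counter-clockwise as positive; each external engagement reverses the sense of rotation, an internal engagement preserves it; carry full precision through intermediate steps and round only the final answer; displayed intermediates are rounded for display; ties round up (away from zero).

1.7002

single-mesh involute tooth geometry (47T engaging 32T at module 2.967)
base radii: r_b1 = 65.472020, r_b2 = 44.576695
tip radii: r_a1 = 72.691500, r_a2 = 50.439000
no profile shift: α' = α, a' = a
action lengths: √(r_a1²−r_b1²) = 31.582728, √(r_a2²−r_b2²) = 23.601081
base pitch p_b = π·m·cos α = 8.752614
CR = (31.582728 + 23.601081 − 117.196500·sin 20.11400°)/8.752614 = 1.700201
contact ratio ≈ 1.7002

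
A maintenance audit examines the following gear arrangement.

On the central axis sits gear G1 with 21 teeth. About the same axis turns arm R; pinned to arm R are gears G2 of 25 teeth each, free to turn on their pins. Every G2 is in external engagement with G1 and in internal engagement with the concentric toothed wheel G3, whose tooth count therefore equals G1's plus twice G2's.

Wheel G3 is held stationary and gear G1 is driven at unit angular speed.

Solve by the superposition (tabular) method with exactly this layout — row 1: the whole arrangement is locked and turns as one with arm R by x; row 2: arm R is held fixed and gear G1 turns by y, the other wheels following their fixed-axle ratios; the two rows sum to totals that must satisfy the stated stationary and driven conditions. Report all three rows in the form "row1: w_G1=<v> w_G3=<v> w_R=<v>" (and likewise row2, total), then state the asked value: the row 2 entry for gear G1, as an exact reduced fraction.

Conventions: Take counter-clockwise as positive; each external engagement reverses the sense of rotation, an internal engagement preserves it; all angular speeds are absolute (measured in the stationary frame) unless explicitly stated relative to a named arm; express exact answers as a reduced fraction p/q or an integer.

class = planetary set [G3 = 21+2·25 = 71; Willis about the carrier]
superposition row 1 [locked train]: every member turns x
row 2 — arm fixed, fixed-axis ratios: sun y, ring −(21/71)·y, arm 0
boundary: total ω_ring = x − (21/71)·y = 0 and total ω_sun = x + y = 1  ⇒  y = 71/92, x = 21/92
row 2 ring = −(21/71)·71/92 = -21/92
totals (row 1 + row 2): sun 21/92 + 71/92 = 1, ring 21/92 + (-21/92) = 0, arm 21/92 + 0 = 21/92
asked cell (row2, sun) = 71/92

row1: w_G1=21/92 w_G3=21/92 w_R=21/92
row2: w_G1=71/92 w_G3=-21/92 w_R=0
total: w_G1=1 w_G3=0 w_R=21/92
asked value: 71/92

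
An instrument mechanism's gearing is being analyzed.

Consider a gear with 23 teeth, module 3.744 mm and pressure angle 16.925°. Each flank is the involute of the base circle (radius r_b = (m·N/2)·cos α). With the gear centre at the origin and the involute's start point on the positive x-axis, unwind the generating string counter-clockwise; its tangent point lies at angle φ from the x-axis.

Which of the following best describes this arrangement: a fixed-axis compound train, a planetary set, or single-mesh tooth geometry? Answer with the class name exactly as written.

single-mesh tooth geometry

single-mesh involute tooth geometry (23T wheel at module 3.744)
classification: single-mesh tooth geometry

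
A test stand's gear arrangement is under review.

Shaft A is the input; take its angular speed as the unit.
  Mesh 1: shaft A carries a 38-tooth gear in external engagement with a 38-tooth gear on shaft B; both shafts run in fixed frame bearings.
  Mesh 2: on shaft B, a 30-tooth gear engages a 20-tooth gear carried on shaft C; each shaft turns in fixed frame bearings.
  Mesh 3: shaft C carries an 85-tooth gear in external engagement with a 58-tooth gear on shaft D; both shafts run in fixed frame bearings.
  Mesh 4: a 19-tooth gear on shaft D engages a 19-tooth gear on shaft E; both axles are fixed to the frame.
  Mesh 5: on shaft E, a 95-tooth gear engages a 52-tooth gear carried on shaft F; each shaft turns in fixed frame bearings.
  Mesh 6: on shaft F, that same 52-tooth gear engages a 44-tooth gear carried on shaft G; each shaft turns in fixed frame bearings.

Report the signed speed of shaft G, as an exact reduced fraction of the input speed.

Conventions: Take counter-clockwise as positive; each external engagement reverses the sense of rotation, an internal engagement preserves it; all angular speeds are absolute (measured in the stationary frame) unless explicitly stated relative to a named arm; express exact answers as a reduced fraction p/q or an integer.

6-mesh fixed-axis compound train (all bearings frame-fixed)
mesh 1 [38T→38T]: |ω|/ω_in = 1×38/38 = 1, sense flips to −
mesh 2 [30T→20T]: |ω|/ω_in = 1×30/20 = 3/2, sense flips to +
mesh 3 [85T→58T]: |ω|/ω_in = (3/2)×85/58 = 255/116, sense flips to −
mesh 4 [19T→19T]: |ω|/ω_in = (255/116)×19/19 = 255/116, sense flips to +
mesh 5 [95T→52T]: |ω|/ω_in = (255/116)×95/52 = 24225/6032, sense flips to −
mesh 6 [52T→44T]: |ω|/ω_in = (24225/6032)×52/44 = 24225/5104, sense flips to +
signed output speed (× input speed) = 24225/5104

24225/5104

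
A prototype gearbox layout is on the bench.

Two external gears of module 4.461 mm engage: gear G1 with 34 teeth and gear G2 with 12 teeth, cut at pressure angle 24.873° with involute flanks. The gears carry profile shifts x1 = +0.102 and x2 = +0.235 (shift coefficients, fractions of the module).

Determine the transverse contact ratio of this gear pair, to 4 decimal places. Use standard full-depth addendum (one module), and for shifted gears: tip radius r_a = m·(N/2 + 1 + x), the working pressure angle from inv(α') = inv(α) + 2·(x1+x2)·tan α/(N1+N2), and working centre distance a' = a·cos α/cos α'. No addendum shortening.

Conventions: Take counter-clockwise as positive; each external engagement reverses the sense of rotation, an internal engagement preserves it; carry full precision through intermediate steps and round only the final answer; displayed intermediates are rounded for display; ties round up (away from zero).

1.3389

class = single-mesh tooth geometry [involute pair 34T × 12T, m = 4.461]
base radii: r_b1 = 68.802536, r_b2 = 24.283248
tip radii: r_a1 = 80.753022, r_a2 = 32.275335
inv(α') = inv(24.873°) + 2·(+0.102+0.235)·tan α/(34+12) = 0.03628907  ⇒  α' = 26.55053°
a' = a·cos α / cos α' = 102.6030·cos 24.873°/cos 26.55053° = 104.059887
action lengths: √(r_a1²−r_b1²) = 42.276017, √(r_a2²−r_b2²) = 21.260788
base pitch p_b = π·m·cos α = 12.714679
CR = (42.276017 + 21.260788 − 104.059887·sin 26.55053°)/12.714679 = 1.338878
contact ratio ≈ 1.3389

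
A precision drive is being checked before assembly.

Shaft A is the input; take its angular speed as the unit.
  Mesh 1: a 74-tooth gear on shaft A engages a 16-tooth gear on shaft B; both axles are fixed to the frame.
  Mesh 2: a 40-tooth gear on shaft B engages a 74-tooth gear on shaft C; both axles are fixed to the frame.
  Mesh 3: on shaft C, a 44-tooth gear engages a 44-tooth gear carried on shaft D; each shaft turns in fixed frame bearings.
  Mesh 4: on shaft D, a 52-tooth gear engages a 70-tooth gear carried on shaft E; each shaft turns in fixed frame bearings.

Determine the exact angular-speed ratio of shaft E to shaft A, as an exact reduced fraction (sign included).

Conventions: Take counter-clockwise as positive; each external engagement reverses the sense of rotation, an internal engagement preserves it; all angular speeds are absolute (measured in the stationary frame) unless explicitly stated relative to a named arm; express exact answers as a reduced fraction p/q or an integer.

class = fixed-axis compound train [4 meshes; 4 ratios multiply, 4 sense flips]
mesh 1 [74T→16T]: running ratio 37/8, sense −
mesh 2 [40T→74T]: running ratio 5/2, sense +
mesh 3 [44T→44T]: running ratio 5/2, sense −
mesh 4 [52T→70T]: running ratio 13/7, sense +
ω_out/ω_in = 13/7

13/7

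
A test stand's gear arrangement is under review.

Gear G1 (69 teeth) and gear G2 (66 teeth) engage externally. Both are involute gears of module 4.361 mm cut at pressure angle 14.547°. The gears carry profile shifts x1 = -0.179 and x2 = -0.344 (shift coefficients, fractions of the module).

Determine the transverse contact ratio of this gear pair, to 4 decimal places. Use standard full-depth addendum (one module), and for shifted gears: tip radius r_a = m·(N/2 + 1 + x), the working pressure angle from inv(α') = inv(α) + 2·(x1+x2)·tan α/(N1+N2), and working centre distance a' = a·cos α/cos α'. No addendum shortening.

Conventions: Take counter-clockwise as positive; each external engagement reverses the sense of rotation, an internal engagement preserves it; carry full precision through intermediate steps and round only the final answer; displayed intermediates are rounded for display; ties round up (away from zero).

2.4800

class = single-mesh tooth geometry [involute pair 69T × 66T, m = 4.361]
base radii: r_b1 = 145.631219, r_b2 = 139.299427
tip radii: r_a1 = 154.034881, r_a2 = 146.773816
inv(α') = inv(14.547°) + 2·(-0.179-0.344)·tan α/(69+66) = 0.00358930  ⇒  α' = 12.57046°
a' = a·cos α / cos α' = 294.3675·cos 14.547°/cos 12.57046° = 291.928437
action lengths: √(r_a1²−r_b1²) = 50.182594, √(r_a2²−r_b2²) = 46.240922
base pitch p_b = π·m·cos α = 13.261274
CR = (50.182594 + 46.240922 − 291.928437·sin 12.57046°)/13.261274 = 2.480016
contact ratio ≈ 2.4800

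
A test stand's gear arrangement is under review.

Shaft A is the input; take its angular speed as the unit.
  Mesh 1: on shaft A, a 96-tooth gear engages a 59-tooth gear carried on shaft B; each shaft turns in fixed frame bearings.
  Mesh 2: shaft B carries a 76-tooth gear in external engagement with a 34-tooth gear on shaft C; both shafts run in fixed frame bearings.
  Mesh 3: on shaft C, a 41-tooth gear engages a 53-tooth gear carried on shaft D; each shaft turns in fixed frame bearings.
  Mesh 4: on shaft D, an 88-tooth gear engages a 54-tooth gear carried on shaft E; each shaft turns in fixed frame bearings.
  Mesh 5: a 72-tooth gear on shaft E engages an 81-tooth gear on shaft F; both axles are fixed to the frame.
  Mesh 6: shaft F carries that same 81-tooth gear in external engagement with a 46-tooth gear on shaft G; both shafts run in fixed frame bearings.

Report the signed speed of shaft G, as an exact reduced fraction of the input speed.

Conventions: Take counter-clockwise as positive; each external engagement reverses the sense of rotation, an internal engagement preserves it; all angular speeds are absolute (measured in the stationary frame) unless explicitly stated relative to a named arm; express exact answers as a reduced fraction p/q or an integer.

8774656/1222657

6-mesh fixed-axis compound train (all bearings frame-fixed)
mesh 1 [96T→59T]: |ω|/ω_in = 1×96/59 = 96/59, sense flips to −
mesh 2 [76T→34T]: |ω|/ω_in = (96/59)×76/34 = 3648/1003, sense flips to +
mesh 3 [41T→53T]: |ω|/ω_in = (3648/1003)×41/53 = 149568/53159, sense flips to −
mesh 4 [88T→54T]: |ω|/ω_in = (149568/53159)×88/54 = 2193664/478431, sense flips to +
mesh 5 [72T→81T]: |ω|/ω_in = (2193664/478431)×72/81 = 17549312/4305879, sense flips to −
mesh 6 [81T→46T]: |ω|/ω_in = (17549312/4305879)×81/46 = 8774656/1222657, sense flips to +
signed output speed (× input speed) = 8774656/1222657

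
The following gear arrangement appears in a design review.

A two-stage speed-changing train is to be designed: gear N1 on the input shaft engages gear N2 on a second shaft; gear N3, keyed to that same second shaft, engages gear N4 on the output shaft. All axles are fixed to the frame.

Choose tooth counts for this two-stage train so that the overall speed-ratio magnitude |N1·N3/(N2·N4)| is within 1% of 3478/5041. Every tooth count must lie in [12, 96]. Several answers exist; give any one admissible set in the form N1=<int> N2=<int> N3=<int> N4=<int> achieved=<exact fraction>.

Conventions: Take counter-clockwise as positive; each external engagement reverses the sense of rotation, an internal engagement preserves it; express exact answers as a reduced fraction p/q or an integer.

N1=37 N2=71 N3=94 N4=71 achieved=3478/5041

topology: fixed-axis compound train — 2 stages, target 3478/5041
target = 3478/5041 in lowest terms: an exact hit needs N1·N3 = k·3478 and N2·N4 = k·5041 for one integer k, every count in [12, 96]; additionally prefer no 1:1 stage (N1 ≠ N2, N3 ≠ N4)
k = 1: N1·N3 = 3478 = 37·94, N2·N4 = 5041 = 71·71
achieved = 37·94/(71·71) = 3478/5041; |achieved − target| = 0 ≤ 1739/252050 ✓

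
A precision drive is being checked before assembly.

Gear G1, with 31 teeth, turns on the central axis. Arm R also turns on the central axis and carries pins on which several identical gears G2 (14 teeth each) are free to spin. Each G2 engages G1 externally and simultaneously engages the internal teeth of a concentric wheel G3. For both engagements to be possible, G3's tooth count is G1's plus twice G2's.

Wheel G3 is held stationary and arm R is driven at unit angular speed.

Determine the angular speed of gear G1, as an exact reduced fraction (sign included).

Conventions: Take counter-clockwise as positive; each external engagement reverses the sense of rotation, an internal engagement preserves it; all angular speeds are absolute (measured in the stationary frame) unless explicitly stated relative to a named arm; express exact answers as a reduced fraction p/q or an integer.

90/31

topology: planetary set — G1 31T / G2 14T / G3 59T, arm = carrier (Willis)
ring teeth: 31 + 2·14 = 59
31(ω_sun−ω_arm) = −59(ω_ring−ω_arm),  ω_ring = 0, ω_arm = 1
ω_sun = 1 − (59/31)(0−1) = 90/31
exact speed ratio = 90/31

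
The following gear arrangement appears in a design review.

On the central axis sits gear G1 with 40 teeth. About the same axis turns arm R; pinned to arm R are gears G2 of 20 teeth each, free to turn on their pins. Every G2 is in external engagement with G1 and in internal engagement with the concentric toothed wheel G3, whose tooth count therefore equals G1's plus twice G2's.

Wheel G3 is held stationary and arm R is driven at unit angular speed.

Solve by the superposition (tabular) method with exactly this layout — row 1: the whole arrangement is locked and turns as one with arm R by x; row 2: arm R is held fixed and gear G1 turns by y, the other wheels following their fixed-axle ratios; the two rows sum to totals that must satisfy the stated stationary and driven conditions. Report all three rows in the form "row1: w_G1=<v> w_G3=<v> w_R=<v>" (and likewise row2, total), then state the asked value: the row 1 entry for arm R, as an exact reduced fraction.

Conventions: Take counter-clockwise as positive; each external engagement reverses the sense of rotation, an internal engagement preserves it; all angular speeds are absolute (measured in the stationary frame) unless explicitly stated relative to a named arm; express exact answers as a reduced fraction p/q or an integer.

row1: w_G1=1 w_G3=1 w_R=1
row2: w_G1=2 w_G3=-1 w_R=0
total: w_G1=3 w_G3=0 w_R=1
asked value: 1

planetary set (40T centre, 20T on arm, 80T internal) — Willis relation
row 1 (train locked, turned with arm): all members turn x
row 2 — arm fixed, fixed-axis ratios: sun y, ring −(40/80)·y, arm 0
boundary: total ω_ring = x − (40/80)·y = 0 and total ω_arm = x = 1  ⇒  y = 2, x = 1
row 2 ring = −(40/80)·2 = -1
totals (row 1 + row 2): sun 1 + 2 = 3, ring 1 + (-1) = 0, arm 1 + 0 = 1
asked cell (row1, arm) = 1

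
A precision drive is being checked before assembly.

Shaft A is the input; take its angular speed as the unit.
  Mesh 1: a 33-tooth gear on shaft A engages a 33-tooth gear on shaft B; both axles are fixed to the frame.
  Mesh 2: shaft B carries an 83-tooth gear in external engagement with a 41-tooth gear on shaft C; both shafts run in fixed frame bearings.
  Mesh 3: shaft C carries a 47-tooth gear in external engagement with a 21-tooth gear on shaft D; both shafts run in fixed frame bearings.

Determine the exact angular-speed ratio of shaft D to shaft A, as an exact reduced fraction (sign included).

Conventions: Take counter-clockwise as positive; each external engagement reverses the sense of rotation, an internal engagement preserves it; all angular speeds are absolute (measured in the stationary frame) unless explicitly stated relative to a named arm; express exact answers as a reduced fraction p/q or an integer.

class = fixed-axis compound train [3 meshes; 3 ratios multiply, 3 sense flips]
mesh 1 [33T→33T]: running ratio 1, sense −
mesh 2 [83T→41T]: running ratio 83/41, sense +
mesh 3 [47T→21T]: running ratio 3901/861, sense −
ω_out/ω_in = -3901/861

-3901/861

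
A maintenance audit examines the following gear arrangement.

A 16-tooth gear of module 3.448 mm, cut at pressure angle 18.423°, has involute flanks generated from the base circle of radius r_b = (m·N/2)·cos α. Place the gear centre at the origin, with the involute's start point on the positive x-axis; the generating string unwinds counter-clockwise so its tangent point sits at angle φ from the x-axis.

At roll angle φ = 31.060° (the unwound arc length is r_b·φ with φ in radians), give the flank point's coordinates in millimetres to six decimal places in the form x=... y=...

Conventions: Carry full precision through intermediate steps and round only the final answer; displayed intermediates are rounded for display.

x=29.737721 y=1.349296

single-mesh involute tooth geometry (16T wheel at module 3.448)
pitch radius r_p = m·N/2 = 3.448·16/2 = 27.584000
base radius r_b = r_p·cos α = 27.584000·cos 18.423° = 26.170299
roll angle φ = 31.060° = 0.54209927 rad
x = r_b·(cos φ + φ·sin φ) = 29.737721
y = r_b·(sin φ − φ·cos φ) = 1.349296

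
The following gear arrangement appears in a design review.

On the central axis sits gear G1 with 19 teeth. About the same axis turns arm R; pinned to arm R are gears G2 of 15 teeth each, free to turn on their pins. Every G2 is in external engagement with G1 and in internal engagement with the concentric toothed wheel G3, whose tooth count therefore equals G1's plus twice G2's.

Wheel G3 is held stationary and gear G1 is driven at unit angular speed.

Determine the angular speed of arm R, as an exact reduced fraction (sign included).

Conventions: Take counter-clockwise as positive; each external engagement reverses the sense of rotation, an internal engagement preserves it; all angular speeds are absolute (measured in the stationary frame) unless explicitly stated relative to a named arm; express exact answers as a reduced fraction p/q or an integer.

class = planetary set [G3 = 19+2·15 = 49; Willis about the carrier]
ring teeth: 19 + 2·15 = 49
19(ω_sun−ω_arm) = −49(ω_ring−ω_arm),  ω_ring = 0, ω_sun = 1
19(1−ω_arm) = −49(0−ω_arm)  ⇒  68·ω_arm = 19  ⇒  ω_arm = 19/68
exact speed ratio = 19/68

19/68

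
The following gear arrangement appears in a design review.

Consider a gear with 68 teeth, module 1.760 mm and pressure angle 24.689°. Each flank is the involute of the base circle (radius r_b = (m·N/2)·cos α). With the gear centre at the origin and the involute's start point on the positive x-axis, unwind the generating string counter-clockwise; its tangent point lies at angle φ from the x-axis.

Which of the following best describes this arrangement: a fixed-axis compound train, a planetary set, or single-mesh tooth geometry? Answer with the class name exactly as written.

single-mesh tooth geometry

single-mesh involute tooth geometry (68T wheel at module 1.760)
classification: single-mesh tooth geometry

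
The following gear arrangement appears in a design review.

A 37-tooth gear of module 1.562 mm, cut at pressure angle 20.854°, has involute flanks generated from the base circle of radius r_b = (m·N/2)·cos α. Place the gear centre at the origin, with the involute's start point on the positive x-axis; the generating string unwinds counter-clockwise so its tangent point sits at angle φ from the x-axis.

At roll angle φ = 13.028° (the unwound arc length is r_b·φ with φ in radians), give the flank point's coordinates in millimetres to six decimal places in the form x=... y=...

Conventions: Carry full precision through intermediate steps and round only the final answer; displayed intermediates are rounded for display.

x=27.693061 y=0.105275

topology: single-mesh involute geometry — m = 1.562, N = 37
pitch radius r_p = m·N/2 = 1.562·37/2 = 28.897000
base radius r_b = r_p·cos α = 28.897000·cos 20.854° = 27.003974
roll angle φ = 13.028° = 0.22738149 rad
x = r_b·(cos φ + φ·sin φ) = 27.693061
y = r_b·(sin φ − φ·cos φ) = 0.105275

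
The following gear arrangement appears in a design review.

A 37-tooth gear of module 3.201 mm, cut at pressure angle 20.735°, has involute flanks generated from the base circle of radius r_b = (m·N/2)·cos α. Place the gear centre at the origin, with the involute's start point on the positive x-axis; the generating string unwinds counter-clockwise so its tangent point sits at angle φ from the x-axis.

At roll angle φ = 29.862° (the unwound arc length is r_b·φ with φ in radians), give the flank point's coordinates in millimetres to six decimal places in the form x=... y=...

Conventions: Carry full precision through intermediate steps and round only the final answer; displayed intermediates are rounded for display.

x=62.401700 y=2.543309

class = single-mesh tooth geometry [base-circle involute, m = 3.201, 37T]
pitch radius r_p = m·N/2 = 3.201·37/2 = 59.218500
base radius r_b = r_p·cos α = 59.218500·cos 20.735° = 55.382795
roll angle φ = 29.862° = 0.52119022 rad
x = r_b·(cos φ + φ·sin φ) = 62.401700
y = r_b·(sin φ − φ·cos φ) = 2.543309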